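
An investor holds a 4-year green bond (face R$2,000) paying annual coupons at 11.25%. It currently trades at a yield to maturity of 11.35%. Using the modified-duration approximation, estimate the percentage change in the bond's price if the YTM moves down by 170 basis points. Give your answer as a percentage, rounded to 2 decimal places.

+5.24%

Periodic yield y = 0.1135. Modified duration first:
  t   CF        PV=CF/(1+0.1135)^t    t·PV
  1       225.00       202.0656       202.0656
  2       225.00       181.4688       362.9377
  3       225.00       162.9716       488.9147
  4     2,225.00     1,447.3352     5,789.3409
  Σ                  1,993.8412     6,843.2588
P = 1,993.8412; D_Mac = 3.43220 yrs; D_mod = 3.43220/(1+0.1135) = 3.08235 yrs.
ΔP/P ≈ -D_mod · Δy = -3.08235 × (-0.017) = +0.052400 = +5.2400%.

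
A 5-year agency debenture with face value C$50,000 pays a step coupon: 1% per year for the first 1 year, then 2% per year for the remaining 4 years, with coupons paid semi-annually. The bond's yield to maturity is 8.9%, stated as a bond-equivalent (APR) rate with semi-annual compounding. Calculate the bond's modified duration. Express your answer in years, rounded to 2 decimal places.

Periodic yield y = 0.0445. First find Macaulay duration:
  t   CF        PV=CF/(1+0.0445)^t    t·PV
  1       250.00       239.3490       239.3490
  2       250.00       229.1517       458.3034
  3       500.00       438.7778     1,316.3335
  4       500.00       420.0841     1,680.3363
  5       500.00       402.1868     2,010.9339
  6       500.00       385.0520     2,310.3118
  7       500.00       368.6472     2,580.5301
  8       500.00       352.9413     2,823.5302
  9       500.00       337.9045     3,041.1407
  10   50,500.00    32,674.3484   326,743.4836
  Σ                 35,848.4426   343,204.2524
P = 35,848.4426; Macaulay duration = 343,204.2524 / 35,848.4426 = 9.57376 half-year periods = 4.78688 years.
Modified duration = D_Mac / (1 + y) = 4.78688 / 1.0445 = 4.58294 years.

4.58 years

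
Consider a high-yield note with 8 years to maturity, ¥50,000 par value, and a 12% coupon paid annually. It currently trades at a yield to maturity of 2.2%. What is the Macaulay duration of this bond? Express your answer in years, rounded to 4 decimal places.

Periodic yield y = 0.022. Discount each cash flow and weight by its year:
  t   CF        PV=CF/(1+0.022)^t    t·PV
  1     6,000.00     5,870.8415     5,870.8415
  2     6,000.00     5,744.4633    11,488.9266
  3     6,000.00     5,620.8056    16,862.4167
  4     6,000.00     5,499.8098    21,999.2390
  5     6,000.00     5,381.4185    26,907.0927
  6     6,000.00     5,265.5759    31,593.4553
  7     6,000.00     5,152.2269    36,065.5882
  8    56,000.00    47,052.3004   376,418.4028
  Σ                 85,587.4418   527,205.9629
Price P = Σ PV = 85,587.4418.
Macaulay duration = Σ(t·PV) / P = 527,205.9629 / 85,587.4418 = 6.15985 years.

6.1599 years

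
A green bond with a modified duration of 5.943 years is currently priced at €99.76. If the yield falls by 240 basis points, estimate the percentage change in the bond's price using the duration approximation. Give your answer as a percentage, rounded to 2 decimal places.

+14.26%

Duration approximation: ΔP/P ≈ -D_mod · Δy = -5.943 × (-0.024) = +0.142632.
As a percentage: +14.2632%.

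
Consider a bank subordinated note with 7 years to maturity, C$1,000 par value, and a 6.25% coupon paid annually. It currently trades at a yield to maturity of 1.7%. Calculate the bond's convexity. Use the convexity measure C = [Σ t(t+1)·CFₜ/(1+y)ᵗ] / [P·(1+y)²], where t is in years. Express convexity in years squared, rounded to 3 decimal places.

44.204

With y = 0.017:
  t   CF        PV=CF/(1+0.017)^t    t·PV        t(t+1)·PV
  1        62.50        61.4553        61.4553         122.9105
  2        62.50        60.4280       120.8560         362.5679
  3        62.50        59.4179       178.2536         713.0146
  4        62.50        58.4247       233.6986       1,168.4932
  5        62.50        57.4480       287.2402       1,723.4413
  6        62.50        56.4878       338.9265       2,372.4856
  7     1,062.50       944.2397     6,609.6781      52,877.4247
  Σ                  1,297.9013     7,830.1083      59,340.3379
P = 1,297.9013.
Convexity = Σ t(t+1)·PV / [P·(1+y)²] = 59,340.3379 / (1,297.9013 × 1.034289) = 44.20450.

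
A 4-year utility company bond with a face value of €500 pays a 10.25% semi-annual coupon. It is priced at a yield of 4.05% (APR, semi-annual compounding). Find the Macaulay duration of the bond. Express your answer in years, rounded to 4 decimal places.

Periodic yield y = 0.02025. Discount each cash flow and weight by its period:
  t   CF        PV=CF/(1+0.02025)^t    t·PV
  1       25.625        25.1164        25.1164
  2       25.625        24.6179        49.2358
  3       25.625        24.1293        72.3878
  4       25.625        23.6503        94.6014
  5       25.625        23.1809       115.9047
  6       25.625        22.7208       136.3250
  7       25.625        22.2699       155.8891
  8      525.625       447.7372     3,581.8977
  Σ                    613.4227     4,231.3577
Price P = Σ PV = 613.4227.
Macaulay duration = Σ(t·PV) / P = 4,231.3577 / 613.4227 = 6.89795 half-year periods.
In years: 6.89795 / 2 = 3.44897 years.

3.4490 years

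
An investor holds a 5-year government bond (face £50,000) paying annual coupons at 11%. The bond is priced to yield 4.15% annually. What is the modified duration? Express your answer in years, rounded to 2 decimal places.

4.05 years

Periodic yield y = 0.0415. First find Macaulay duration:
  t   CF        PV=CF/(1+0.0415)^t    t·PV
  1     5,500.00     5,280.8449     5,280.8449
  2     5,500.00     5,070.4224    10,140.8448
  3     5,500.00     4,868.3845    14,605.1534
  4     5,500.00     4,674.3970    18,697.5879
  5    55,500.00    45,289.4046   226,447.0232
  Σ                 65,183.4534   275,171.4542
P = 65,183.4534; Macaulay duration = 275,171.4542 / 65,183.4534 = 4.22149 years.
Modified duration = D_Mac / (1 + y) = 4.22149 / 1.0415 = 4.05328 years.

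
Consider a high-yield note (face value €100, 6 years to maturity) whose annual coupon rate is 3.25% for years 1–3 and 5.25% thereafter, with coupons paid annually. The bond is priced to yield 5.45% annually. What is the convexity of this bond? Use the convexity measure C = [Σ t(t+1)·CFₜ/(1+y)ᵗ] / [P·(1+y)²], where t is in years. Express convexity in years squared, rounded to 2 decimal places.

With y = 0.0545:
  t   CF        PV=CF/(1+0.0545)^t    t·PV        t(t+1)·PV
  1         3.25         3.0820         3.0820           6.1641
  2         3.25         2.9227         5.8455          17.5364
  3         3.25         2.7717         8.3150          33.2602
  4         5.25         4.2459        16.9837          84.9186
  5         5.25         4.0265        20.1324         120.7946
  6       105.25        76.5495       459.2973       3,215.0808
  Σ                     93.5984       513.6560       3,477.7547
P = 93.5984.
Convexity = Σ t(t+1)·PV / [P·(1+y)²] = 3,477.7547 / (93.5984 × 1.111970) = 33.41468.

33.41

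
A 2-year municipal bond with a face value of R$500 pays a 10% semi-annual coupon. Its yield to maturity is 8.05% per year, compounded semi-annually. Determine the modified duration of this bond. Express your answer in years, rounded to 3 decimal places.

1.792 years

Periodic yield y = 0.04025. First find Macaulay duration:
  t   CF        PV=CF/(1+0.04025)^t    t·PV
  1        25.00        24.0327        24.0327
  2        25.00        23.1028        46.2056
  3        25.00        22.2089        66.6267
  4       525.00       448.3409     1,793.3638
  Σ                    517.6853     1,930.2287
P = 517.6853; Macaulay duration = 1,930.2287 / 517.6853 = 3.72858 half-year periods = 1.86429 years.
Modified duration = D_Mac / (1 + y) = 1.86429 / 1.04025 = 1.79215 years.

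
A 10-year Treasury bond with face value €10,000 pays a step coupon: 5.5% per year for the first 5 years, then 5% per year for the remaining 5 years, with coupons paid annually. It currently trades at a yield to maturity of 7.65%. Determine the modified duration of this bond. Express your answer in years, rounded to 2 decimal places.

7.21 years

Periodic yield y = 0.0765. First find Macaulay duration:
  t   CF        PV=CF/(1+0.0765)^t    t·PV
  1       550.00       510.9150       510.9150
  2       550.00       474.6075       949.2151
  3       550.00       440.8802     1,322.6406
  4       550.00       409.5496     1,638.1986
  5       550.00       380.4456     1,902.2278
  6       500.00       321.2816     1,927.6894
  7       500.00       298.4501     2,089.1509
  8       500.00       277.2412     2,217.9294
  9       500.00       257.5394     2,317.8547
  10   10,500.00     5,023.9922    50,239.9221
  Σ                  8,394.9024    65,115.7434
P = 8,394.9024; Macaulay duration = 65,115.7434 / 8,394.9024 = 7.75658 years.
Modified duration = D_Mac / (1 + y) = 7.75658 / 1.0765 = 7.20537 years.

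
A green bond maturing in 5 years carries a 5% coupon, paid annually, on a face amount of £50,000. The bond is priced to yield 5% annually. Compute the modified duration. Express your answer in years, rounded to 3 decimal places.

Periodic yield y = 0.05. First find Macaulay duration:
  t   CF        PV=CF/(1+0.05)^t    t·PV
  1     2,500.00     2,380.9524     2,380.9524
  2     2,500.00     2,267.5737     4,535.1474
  3     2,500.00     2,159.5940     6,478.7820
  4     2,500.00     2,056.7562     8,227.0247
  5    52,500.00    41,135.1237   205,675.6187
  Σ                 50,000.0000   227,297.5252
P = 50,000.0000; Macaulay duration = 227,297.5252 / 50,000.0000 = 4.54595 years.
Modified duration = D_Mac / (1 + y) = 4.54595 / 1.05 = 4.32948 years.

4.329 years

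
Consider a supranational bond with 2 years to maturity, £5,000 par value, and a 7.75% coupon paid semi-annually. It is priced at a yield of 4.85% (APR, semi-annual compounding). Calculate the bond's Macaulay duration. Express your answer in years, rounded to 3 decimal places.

Periodic yield y = 0.02425. Discount each cash flow and weight by its period:
  t   CF        PV=CF/(1+0.02425)^t    t·PV
  1       193.75       189.1628       189.1628
  2       193.75       184.6842       369.3684
  3       193.75       180.3117       540.9350
  4     5,193.75     4,719.0779    18,876.3118
  Σ                  5,273.2366    19,975.7780
Price P = Σ PV = 5,273.2366.
Macaulay duration = Σ(t·PV) / P = 19,975.7780 / 5,273.2366 = 3.78814 half-year periods.
In years: 3.78814 / 2 = 1.89407 years.

1.894 years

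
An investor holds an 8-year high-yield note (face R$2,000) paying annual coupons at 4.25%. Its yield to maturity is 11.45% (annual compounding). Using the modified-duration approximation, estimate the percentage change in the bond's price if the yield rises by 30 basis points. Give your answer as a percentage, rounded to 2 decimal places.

-1.78%

Periodic yield y = 0.1145. Modified duration first:
  t   CF        PV=CF/(1+0.1145)^t    t·PV
  1        85.00        76.2674        76.2674
  2        85.00        68.4319       136.8639
  3        85.00        61.4015       184.2044
  4        85.00        55.0933       220.3731
  5        85.00        49.4332       247.1659
  6        85.00        44.3546       266.1275
  7        85.00        39.7977       278.5842
  8     2,085.00       875.9221     7,007.3767
  Σ                  1,270.7016     8,416.9630
P = 1,270.7016; D_Mac = 6.62387 yrs; D_mod = 6.62387/(1+0.1145) = 5.94336 yrs.
ΔP/P ≈ -D_mod · Δy = -5.94336 × (+0.003) = -0.017830 = -1.7830%.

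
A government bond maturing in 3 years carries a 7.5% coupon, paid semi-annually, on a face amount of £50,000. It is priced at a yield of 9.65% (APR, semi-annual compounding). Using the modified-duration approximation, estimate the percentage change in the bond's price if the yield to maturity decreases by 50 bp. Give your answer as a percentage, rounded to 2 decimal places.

+1.30%

Periodic yield y = 0.04825. Modified duration first:
  t   CF        PV=CF/(1+0.04825)^t    t·PV
  1     1,875.00     1,788.6954     1,788.6954
  2     1,875.00     1,706.3634     3,412.7268
  3     1,875.00     1,627.8210     4,883.4631
  4     1,875.00     1,552.8939     6,211.5757
  5     1,875.00     1,481.4156     7,407.0781
  6    51,875.00    39,099.2911   234,595.7465
  Σ                 47,256.4805   258,299.2856
P = 47,256.4805; D_Mac = 5.46590 half-year periods = 2.73295 yrs; D_mod = 2.73295/(1+0.04825) = 2.60716 yrs.
ΔP/P ≈ -D_mod · Δy = -2.60716 × (-0.005) = +0.013036 = +1.3036%.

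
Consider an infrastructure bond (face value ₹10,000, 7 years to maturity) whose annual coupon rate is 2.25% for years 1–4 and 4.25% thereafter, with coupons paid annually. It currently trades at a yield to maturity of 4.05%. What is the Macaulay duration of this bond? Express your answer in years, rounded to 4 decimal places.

Periodic yield y = 0.0405. Discount each cash flow and weight by its year:
  t   CF        PV=CF/(1+0.0405)^t    t·PV
  1       225.00       216.2422       216.2422
  2       225.00       207.8253       415.6505
  3       225.00       199.7360       599.2079
  4       225.00       191.9615       767.8461
  5       425.00       348.4805     1,742.4026
  6       425.00       334.9164     2,009.4984
  7    10,425.00     7,895.5333    55,268.7334
  Σ                  9,394.6952    61,019.5811
Price P = Σ PV = 9,394.6952.
Macaulay duration = Σ(t·PV) / P = 61,019.5811 / 9,394.6952 = 6.49511 years.

6.4951 years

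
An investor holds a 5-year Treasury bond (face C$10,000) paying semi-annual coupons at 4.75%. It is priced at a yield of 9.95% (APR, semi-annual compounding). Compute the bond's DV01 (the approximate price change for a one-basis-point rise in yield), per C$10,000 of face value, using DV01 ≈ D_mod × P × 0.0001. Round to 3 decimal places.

C$3.377

Periodic yield y = 0.04975.
  t   CF        PV=CF/(1+0.04975)^t    t·PV
  1       237.50       226.2443       226.2443
  2       237.50       215.5221       431.0442
  3       237.50       205.3080       615.9241
  4       237.50       195.5780       782.3121
  5       237.50       186.3092       931.5458
  6       237.50       177.4795     1,064.8773
  7       237.50       169.0684     1,183.4788
  8       237.50       161.0559     1,288.4469
  9       237.50       153.4231     1,380.8076
  10   10,237.50     6,299.9207    62,999.2068
  Σ                  7,989.9093    70,903.8881
P = 7,989.9093; D_Mac = 8.87418 half-year periods = 4.43709 yrs; D_mod = 4.22681 yrs.
DV01 ≈ 4.22681 × 7,989.9093 × 0.0001 = 3.377180.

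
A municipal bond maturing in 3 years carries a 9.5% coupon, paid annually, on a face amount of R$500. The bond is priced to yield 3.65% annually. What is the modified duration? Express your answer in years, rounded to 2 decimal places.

2.67 years

Periodic yield y = 0.0365. First find Macaulay duration:
  t   CF        PV=CF/(1+0.0365)^t    t·PV
  1        47.50        45.8273        45.8273
  2        47.50        44.2135        88.4270
  3       547.50       491.6728     1,475.0185
  Σ                    581.7136     1,609.2728
P = 581.7136; Macaulay duration = 1,609.2728 / 581.7136 = 2.76643 years.
Modified duration = D_Mac / (1 + y) = 2.76643 / 1.0365 = 2.66902 years.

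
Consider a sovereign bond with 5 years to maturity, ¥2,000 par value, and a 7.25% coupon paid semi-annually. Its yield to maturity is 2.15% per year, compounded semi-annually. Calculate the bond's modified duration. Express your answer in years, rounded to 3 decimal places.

4.321 years

Periodic yield y = 0.01075. First find Macaulay duration:
  t   CF        PV=CF/(1+0.01075)^t    t·PV
  1        72.50        71.7289        71.7289
  2        72.50        70.9660       141.9321
  3        72.50        70.2113       210.6338
  4        72.50        69.4645       277.8581
  5        72.50        68.7257       343.6286
  6        72.50        67.9948       407.9686
  7        72.50        67.2716       470.9012
  8        72.50        66.5561       532.4490
  9        72.50        65.8483       592.6343
  10    2,072.50     1,862.3317    18,623.3171
  Σ                  2,481.0989    21,673.0516
P = 2,481.0989; Macaulay duration = 21,673.0516 / 2,481.0989 = 8.73526 half-year periods = 4.36763 years.
Modified duration = D_Mac / (1 + y) = 4.36763 / 1.01075 = 4.32118 years.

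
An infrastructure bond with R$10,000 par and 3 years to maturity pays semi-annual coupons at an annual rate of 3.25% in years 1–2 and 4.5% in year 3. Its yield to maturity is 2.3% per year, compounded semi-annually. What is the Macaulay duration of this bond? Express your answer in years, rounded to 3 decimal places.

Periodic yield y = 0.0115. Discount each cash flow and weight by its period:
  t   CF        PV=CF/(1+0.0115)^t    t·PV
  1       162.50       160.6525       160.6525
  2       162.50       158.8260       317.6520
  3       162.50       157.0203       471.0608
  4       162.50       155.2351       620.9402
  5       225.00       212.4971     1,062.4857
  6    10,225.00     9,547.0236    57,282.1413
  Σ                 10,391.2545    59,914.9325
Price P = Σ PV = 10,391.2545.
Macaulay duration = Σ(t·PV) / P = 59,914.9325 / 10,391.2545 = 5.76590 half-year periods.
In years: 5.76590 / 2 = 2.88295 years.

2.883 years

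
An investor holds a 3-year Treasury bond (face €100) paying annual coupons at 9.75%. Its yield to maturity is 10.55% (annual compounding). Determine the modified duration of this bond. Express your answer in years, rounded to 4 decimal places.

2.4773 years

Periodic yield y = 0.1055. First find Macaulay duration:
  t   CF        PV=CF/(1+0.1055)^t    t·PV
  1         9.75         8.8195         8.8195
  2         9.75         7.9779        15.9557
  3       109.75        81.2322       243.6966
  Σ                     98.0296       268.4719
P = 98.0296; Macaulay duration = 268.4719 / 98.0296 = 2.73868 years.
Modified duration = D_Mac / (1 + y) = 2.73868 / 1.1055 = 2.47732 years.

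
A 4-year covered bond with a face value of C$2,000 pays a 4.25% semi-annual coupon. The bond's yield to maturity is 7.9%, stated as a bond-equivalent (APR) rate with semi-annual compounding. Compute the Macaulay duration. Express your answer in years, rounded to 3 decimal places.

3.697 years

Periodic yield y = 0.0395. Discount each cash flow and weight by its period:
  t   CF        PV=CF/(1+0.0395)^t    t·PV
  1        42.50        40.8850        40.8850
  2        42.50        39.3314        78.6629
  3        42.50        37.8369       113.5107
  4        42.50        36.3991       145.5965
  5        42.50        35.0160       175.0800
  6        42.50        33.6854       202.1125
  7        42.50        32.4054       226.8378
  8     2,042.50     1,498.1873    11,985.4985
  Σ                  1,753.7466    12,968.1840
Price P = Σ PV = 1,753.7466.
Macaulay duration = Σ(t·PV) / P = 12,968.1840 / 1,753.7466 = 7.39456 half-year periods.
In years: 7.39456 / 2 = 3.69728 years.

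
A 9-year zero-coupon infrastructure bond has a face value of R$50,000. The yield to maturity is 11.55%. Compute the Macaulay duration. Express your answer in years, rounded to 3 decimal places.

9.000 years

A zero-coupon bond has a single cash flow at maturity, so its Macaulay duration equals its maturity: 9 years.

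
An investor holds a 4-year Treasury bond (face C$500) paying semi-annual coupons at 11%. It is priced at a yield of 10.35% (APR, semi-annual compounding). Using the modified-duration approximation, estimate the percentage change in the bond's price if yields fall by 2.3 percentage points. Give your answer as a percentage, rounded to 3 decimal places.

Periodic yield y = 0.05175. Modified duration first:
  t   CF        PV=CF/(1+0.05175)^t    t·PV
  1        27.50        26.1469        26.1469
  2        27.50        24.8604        49.7207
  3        27.50        23.6372        70.9115
  4        27.50        22.4741        89.8965
  5        27.50        21.3683       106.8415
  6        27.50        20.3169       121.9014
  7        27.50        19.3172       135.2207
  8       527.50       352.3078     2,818.4627
  Σ                    510.4288     3,419.1019
P = 510.4288; D_Mac = 6.69849 half-year periods = 3.34924 yrs; D_mod = 3.34924/(1+0.05175) = 3.18445 yrs.
ΔP/P ≈ -D_mod · Δy = -3.18445 × (-0.023) = +0.073242 = +7.3242%.

+7.324%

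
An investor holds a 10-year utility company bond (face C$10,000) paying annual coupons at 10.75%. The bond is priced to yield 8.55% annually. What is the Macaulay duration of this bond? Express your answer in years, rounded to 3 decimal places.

Periodic yield y = 0.0855. Discount each cash flow and weight by its year:
  t   CF        PV=CF/(1+0.0855)^t    t·PV
  1     1,075.00       990.3270       990.3270
  2     1,075.00       912.3234     1,824.6468
  3     1,075.00       840.4637     2,521.3912
  4     1,075.00       774.2642     3,097.0566
  5     1,075.00       713.2788     3,566.3941
  6     1,075.00       657.0970     3,942.5821
  7     1,075.00       605.3404     4,237.3829
  8     1,075.00       557.6604     4,461.2836
  9     1,075.00       513.7360     4,623.6242
  10   11,075.00     4,875.7952    48,757.9522
  Σ                 11,440.2862    78,022.6406
Price P = Σ PV = 11,440.2862.
Macaulay duration = Σ(t·PV) / P = 78,022.6406 / 11,440.2862 = 6.81999 years.

6.820 years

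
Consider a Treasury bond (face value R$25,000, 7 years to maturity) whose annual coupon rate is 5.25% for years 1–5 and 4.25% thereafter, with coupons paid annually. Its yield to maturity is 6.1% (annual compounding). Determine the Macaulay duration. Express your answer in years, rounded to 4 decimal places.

Periodic yield y = 0.061. Discount each cash flow and weight by its year:
  t   CF        PV=CF/(1+0.061)^t    t·PV
  1     1,312.50     1,237.0405     1,237.0405
  2     1,312.50     1,165.9194     2,331.8389
  3     1,312.50     1,098.8873     3,296.6619
  4     1,312.50     1,035.7091     4,142.8363
  5     1,312.50       976.1631     4,880.8156
  6     1,062.50       744.7948     4,468.7688
  7    26,062.50    17,219.0182   120,533.1274
  Σ                 23,477.5325   140,891.0894
Price P = Σ PV = 23,477.5325.
Macaulay duration = Σ(t·PV) / P = 140,891.0894 / 23,477.5325 = 6.00110 years.

6.0011 years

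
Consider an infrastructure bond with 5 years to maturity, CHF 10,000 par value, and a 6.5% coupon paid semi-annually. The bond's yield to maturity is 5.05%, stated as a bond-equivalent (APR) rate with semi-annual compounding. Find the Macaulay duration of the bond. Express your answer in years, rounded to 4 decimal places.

Periodic yield y = 0.02525. Discount each cash flow and weight by its period:
  t   CF        PV=CF/(1+0.02525)^t    t·PV
  1       325.00       316.9959       316.9959
  2       325.00       309.1888       618.3777
  3       325.00       301.5741       904.7223
  4       325.00       294.1469     1,176.5875
  5       325.00       286.9026     1,434.5130
  6       325.00       279.8367     1,679.0203
  7       325.00       272.9449     1,910.6140
  8       325.00       266.2227     2,129.7819
  9       325.00       259.6662     2,336.9955
  10   10,325.00     8,046.2270    80,462.2700
  Σ                 10,633.7057    92,969.8779
Price P = Σ PV = 10,633.7057.
Macaulay duration = Σ(t·PV) / P = 92,969.8779 / 10,633.7057 = 8.74294 half-year periods.
In years: 8.74294 / 2 = 4.37147 years.

4.3715 years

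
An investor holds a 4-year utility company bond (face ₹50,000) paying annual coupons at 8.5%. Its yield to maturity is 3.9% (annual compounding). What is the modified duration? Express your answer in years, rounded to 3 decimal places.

3.455 years

Periodic yield y = 0.039. First find Macaulay duration:
  t   CF        PV=CF/(1+0.039)^t    t·PV
  1     4,250.00     4,090.4716     4,090.4716
  2     4,250.00     3,936.9313     7,873.8626
  3     4,250.00     3,789.1543    11,367.4628
  4    54,250.00    46,551.9151   186,207.6605
  Σ                 58,368.4723   209,539.4575
P = 58,368.4723; Macaulay duration = 209,539.4575 / 58,368.4723 = 3.58994 years.
Modified duration = D_Mac / (1 + y) = 3.58994 / 1.039 = 3.45519 years.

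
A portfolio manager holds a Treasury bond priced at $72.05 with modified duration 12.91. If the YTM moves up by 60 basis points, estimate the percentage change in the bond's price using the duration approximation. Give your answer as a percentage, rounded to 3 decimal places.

Duration approximation: ΔP/P ≈ -D_mod · Δy = -12.91 × (+0.006) = -0.077460.
As a percentage: -7.7460%.

-7.746%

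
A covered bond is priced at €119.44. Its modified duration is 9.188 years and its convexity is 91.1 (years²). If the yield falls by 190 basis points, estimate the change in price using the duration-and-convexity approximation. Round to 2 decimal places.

+€22.81

Duration effect: -D_mod·Δy = -9.188 × (-0.019) = +0.174572
Convexity effect: ½·C·(Δy)² = 0.5 × 91.1 × (-0.019)² = +0.01644355
ΔP/P ≈ +0.174572 + 0.01644355 = +0.19101555
ΔP ≈ 119.44 × (+0.19101555) = +22.814897292.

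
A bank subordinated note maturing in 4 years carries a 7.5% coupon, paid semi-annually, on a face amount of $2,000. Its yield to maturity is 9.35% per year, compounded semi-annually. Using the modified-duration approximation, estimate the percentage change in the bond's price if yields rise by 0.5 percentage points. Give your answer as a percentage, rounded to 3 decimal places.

Periodic yield y = 0.04675. Modified duration first:
  t   CF        PV=CF/(1+0.04675)^t    t·PV
  1        75.00        71.6503        71.6503
  2        75.00        68.4503       136.9006
  3        75.00        65.3932       196.1795
  4        75.00        62.4726       249.8903
  5        75.00        59.6824       298.4121
  6        75.00        57.0169       342.1013
  7        75.00        54.4704       381.2927
  8     2,075.00     1,439.7078    11,517.6621
  Σ                  1,878.8438    13,194.0889
P = 1,878.8438; D_Mac = 7.02245 half-year periods = 3.51123 yrs; D_mod = 3.51123/(1+0.04675) = 3.35441 yrs.
ΔP/P ≈ -D_mod · Δy = -3.35441 × (+0.005) = -0.016772 = -1.6772%.

-1.677%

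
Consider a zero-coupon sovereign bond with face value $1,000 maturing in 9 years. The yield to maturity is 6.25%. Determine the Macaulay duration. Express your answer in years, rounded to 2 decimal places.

9.00 years

A zero-coupon bond has a single cash flow at maturity, so its Macaulay duration equals its maturity: 9 years.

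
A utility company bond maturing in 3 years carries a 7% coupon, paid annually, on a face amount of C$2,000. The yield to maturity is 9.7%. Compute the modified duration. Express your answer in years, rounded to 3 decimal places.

Periodic yield y = 0.097. First find Macaulay duration:
  t   CF        PV=CF/(1+0.097)^t    t·PV
  1       140.00       127.6208       127.6208
  2       140.00       116.3362       232.6723
  3     2,140.00     1,621.0406     4,863.1218
  Σ                  1,864.9976     5,223.4149
P = 1,864.9976; Macaulay duration = 5,223.4149 / 1,864.9976 = 2.80076 years.
Modified duration = D_Mac / (1 + y) = 2.80076 / 1.097 = 2.55311 years.

2.553 years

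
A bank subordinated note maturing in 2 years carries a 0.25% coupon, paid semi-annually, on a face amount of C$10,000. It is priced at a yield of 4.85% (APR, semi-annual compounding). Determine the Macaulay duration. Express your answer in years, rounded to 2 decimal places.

Periodic yield y = 0.02425. Discount each cash flow and weight by its period:
  t   CF        PV=CF/(1+0.02425)^t    t·PV
  1        12.50        12.2041        12.2041
  2        12.50        11.9151        23.8302
  3        12.50        11.6330        34.8990
  4    10,012.50     9,097.4282    36,389.7130
  Σ                  9,133.1804    36,460.6463
Price P = Σ PV = 9,133.1804.
Macaulay duration = Σ(t·PV) / P = 36,460.6463 / 9,133.1804 = 3.99211 half-year periods.
In years: 3.99211 / 2 = 1.99605 years.

2.00 years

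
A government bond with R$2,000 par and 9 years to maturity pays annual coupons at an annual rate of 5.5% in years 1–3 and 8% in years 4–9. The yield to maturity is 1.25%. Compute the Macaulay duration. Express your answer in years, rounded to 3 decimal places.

7.497 years

Periodic yield y = 0.0125. Discount each cash flow and weight by its year:
  t   CF        PV=CF/(1+0.0125)^t    t·PV
  1       110.00       108.6420       108.6420
  2       110.00       107.3007       214.6014
  3       110.00       105.9760       317.9280
  4       160.00       152.2439       608.9755
  5       160.00       150.3643       751.8216
  6       160.00       148.5080       891.0479
  7       160.00       146.6745     1,026.7218
  8       160.00       144.8638     1,158.9100
  9     2,160.00     1,931.5167    17,383.6502
  Σ                  2,996.0899    22,462.2985
Price P = Σ PV = 2,996.0899.
Macaulay duration = Σ(t·PV) / P = 22,462.2985 / 2,996.0899 = 7.49720 years.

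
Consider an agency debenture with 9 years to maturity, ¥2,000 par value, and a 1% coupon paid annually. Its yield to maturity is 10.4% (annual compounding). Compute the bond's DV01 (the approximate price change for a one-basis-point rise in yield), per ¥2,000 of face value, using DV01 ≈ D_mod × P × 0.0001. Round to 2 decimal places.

Periodic yield y = 0.104.
  t   CF        PV=CF/(1+0.104)^t    t·PV
  1        20.00        18.1159        18.1159
  2        20.00        16.4094        32.8187
  3        20.00        14.8636        44.5907
  4        20.00        13.4634        53.8535
  5        20.00        12.1951        60.9754
  6        20.00        11.0463        66.2776
  7        20.00        10.0057        70.0397
  8        20.00         9.0631        72.5049
  9     2,020.00       829.1435     7,462.2916
  Σ                    934.3059     7,881.4681
P = 934.3059; D_Mac = 8.43564 yrs; D_mod = 7.64098 yrs.
DV01 ≈ 7.64098 × 934.3059 × 0.0001 = 0.713901.

¥0.71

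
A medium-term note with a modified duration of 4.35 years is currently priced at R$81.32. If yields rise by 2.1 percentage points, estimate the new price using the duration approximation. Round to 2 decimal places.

Duration approximation: ΔP/P ≈ -D_mod · Δy = -4.35 × (+0.021) = -0.091350.
New price ≈ 81.32 × (1 - 0.091350) = 73.891418.

R$73.89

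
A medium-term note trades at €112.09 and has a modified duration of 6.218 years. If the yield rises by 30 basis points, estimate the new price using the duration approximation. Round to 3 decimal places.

Duration approximation: ΔP/P ≈ -D_mod · Δy = -6.218 × (+0.003) = -0.018654.
New price ≈ 112.09 × (1 - 0.018654) = 109.99907314.

€109.999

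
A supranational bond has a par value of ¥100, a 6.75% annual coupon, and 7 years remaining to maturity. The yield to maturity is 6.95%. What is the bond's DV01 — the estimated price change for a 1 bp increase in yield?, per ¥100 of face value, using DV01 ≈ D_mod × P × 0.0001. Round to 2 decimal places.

Periodic yield y = 0.0695.
  t   CF        PV=CF/(1+0.0695)^t    t·PV
  1         6.75         6.3114         6.3114
  2         6.75         5.9012        11.8025
  3         6.75         5.5177        16.5532
  4         6.75         5.1592        20.6367
  5         6.75         4.8239        24.1196
  6         6.75         4.5104        27.0626
  7       106.75        66.6964       466.8748
  Σ                     98.9203       573.3608
P = 98.9203; D_Mac = 5.79619 yrs; D_mod = 5.41953 yrs.
DV01 ≈ 5.41953 × 98.9203 × 0.0001 = 0.053610.

¥0.05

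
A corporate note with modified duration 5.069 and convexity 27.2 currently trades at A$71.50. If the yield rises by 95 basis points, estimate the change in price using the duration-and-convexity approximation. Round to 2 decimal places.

-A$3.36

Duration effect: -D_mod·Δy = -5.069 × (+0.0095) = -0.0481555
Convexity effect: ½·C·(Δy)² = 0.5 × 27.2 × (0.0095)² = +0.0012274
ΔP/P ≈ -0.0481555 + 0.0012274 = -0.0469281
ΔP ≈ 71.50 × (-0.0469281) = -3.35535915.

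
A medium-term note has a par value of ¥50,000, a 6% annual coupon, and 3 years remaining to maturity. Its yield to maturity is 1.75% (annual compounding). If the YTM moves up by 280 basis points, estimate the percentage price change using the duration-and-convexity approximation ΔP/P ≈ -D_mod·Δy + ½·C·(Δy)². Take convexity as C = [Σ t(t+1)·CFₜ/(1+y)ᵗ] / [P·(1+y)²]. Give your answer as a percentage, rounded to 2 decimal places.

-7.40%

With y = 0.0175:
  t   CF        PV=CF/(1+0.0175)^t    t·PV        t(t+1)·PV
  1     3,000.00     2,948.4029     2,948.4029       5,896.8059
  2     3,000.00     2,897.6933     5,795.3866      17,386.1599
  3    53,000.00    50,312.1198   150,936.3594     603,745.4377
  Σ                 56,158.2161   159,680.1490     627,028.4035
P = 56,158.2161; D_Mac = 2.84340 yrs; D_mod = 2.79449 yrs; C = 10.78463.
Duration effect: -2.79449 × (+0.028) = -0.078246
Convexity effect: 0.5 × 10.78463 × (0.028)² = +0.0042276
ΔP/P ≈ -0.078246 + 0.0042276 = -0.074018 = -7.4018%.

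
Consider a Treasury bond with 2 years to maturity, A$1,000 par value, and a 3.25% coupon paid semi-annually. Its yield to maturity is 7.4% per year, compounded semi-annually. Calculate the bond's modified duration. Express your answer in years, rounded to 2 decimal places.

1.88 years

Periodic yield y = 0.037. First find Macaulay duration:
  t   CF        PV=CF/(1+0.037)^t    t·PV
  1        16.25        15.6702        15.6702
  2        16.25        15.1111        30.2222
  3        16.25        14.5719        43.7158
  4     1,016.25       878.7909     3,515.1635
  Σ                    924.1441     3,604.7716
P = 924.1441; Macaulay duration = 3,604.7716 / 924.1441 = 3.90066 half-year periods = 1.95033 years.
Modified duration = D_Mac / (1 + y) = 1.95033 / 1.037 = 1.88074 years.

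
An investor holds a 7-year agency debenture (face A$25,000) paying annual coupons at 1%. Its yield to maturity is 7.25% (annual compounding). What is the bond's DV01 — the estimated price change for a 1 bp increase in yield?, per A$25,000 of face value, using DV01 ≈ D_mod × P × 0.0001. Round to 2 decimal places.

Periodic yield y = 0.0725.
  t   CF        PV=CF/(1+0.0725)^t    t·PV
  1       250.00       233.1002       233.1002
  2       250.00       217.3429       434.6857
  3       250.00       202.6507       607.9521
  4       250.00       188.9517       755.8068
  5       250.00       176.1787       880.8937
  6       250.00       164.2692       985.6153
  7    25,250.00    15,469.6425   108,287.4973
  Σ                 16,652.1359   112,185.5512
P = 16,652.1359; D_Mac = 6.73701 yrs; D_mod = 6.28159 yrs.
DV01 ≈ 6.28159 × 16,652.1359 × 0.0001 = 10.460191.

A$10.46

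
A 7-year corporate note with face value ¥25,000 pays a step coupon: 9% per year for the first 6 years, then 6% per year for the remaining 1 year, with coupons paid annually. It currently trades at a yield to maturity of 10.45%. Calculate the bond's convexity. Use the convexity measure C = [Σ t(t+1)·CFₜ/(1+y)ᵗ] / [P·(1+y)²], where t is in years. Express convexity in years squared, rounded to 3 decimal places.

32.185

With y = 0.1045:
  t   CF        PV=CF/(1+0.1045)^t    t·PV        t(t+1)·PV
  1     2,250.00     2,037.1209     2,037.1209       4,074.2417
  2     2,250.00     1,844.3829     3,688.7657      11,066.2972
  3     2,250.00     1,669.8804     5,009.6411      20,038.5643
  4     2,250.00     1,511.8881     6,047.5522      30,237.7612
  5     2,250.00     1,368.8439     6,844.2194      41,065.3163
  6     2,250.00     1,239.3335     7,436.0011      52,052.0079
  7    26,500.00    13,215.5680    92,508.9757     740,071.8060
  Σ                 22,887.0175   123,572.2762     898,605.9946
P = 22,887.0175.
Convexity = Σ t(t+1)·PV / [P·(1+y)²] = 898,605.9946 / (22,887.0175 × 1.219920) = 32.18464.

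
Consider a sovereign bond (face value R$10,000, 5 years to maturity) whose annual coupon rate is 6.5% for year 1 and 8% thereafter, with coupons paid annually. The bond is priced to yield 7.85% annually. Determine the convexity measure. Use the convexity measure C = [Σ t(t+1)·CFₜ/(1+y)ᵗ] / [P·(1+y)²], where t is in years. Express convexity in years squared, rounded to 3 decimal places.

With y = 0.0785:
  t   CF        PV=CF/(1+0.0785)^t    t·PV        t(t+1)·PV
  1       650.00       602.6889       602.6889       1,205.3778
  2       800.00       687.7802     1,375.5605       4,126.6814
  3       800.00       637.7193     1,913.1578       7,652.6312
  4       800.00       591.3021     2,365.2082      11,826.0411
  5    10,800.00     7,401.5556    37,007.7782     222,046.6692
  Σ                  9,921.0461    43,264.3936     246,857.4008
P = 9,921.0461.
Convexity = Σ t(t+1)·PV / [P·(1+y)²] = 246,857.4008 / (9,921.0461 × 1.163162) = 21.39185.

21.392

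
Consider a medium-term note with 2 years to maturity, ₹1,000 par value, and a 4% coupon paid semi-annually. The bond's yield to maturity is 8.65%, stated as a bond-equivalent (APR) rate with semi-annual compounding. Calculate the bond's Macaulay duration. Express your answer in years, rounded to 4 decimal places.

1.9389 years

Periodic yield y = 0.04325. Discount each cash flow and weight by its period:
  t   CF        PV=CF/(1+0.04325)^t    t·PV
  1        20.00        19.1709        19.1709
  2        20.00        18.3761        36.7522
  3        20.00        17.6143        52.8428
  4     1,020.00       861.0861     3,444.3446
  Σ                    916.2474     3,553.1104
Price P = Σ PV = 916.2474.
Macaulay duration = Σ(t·PV) / P = 3,553.1104 / 916.2474 = 3.87789 half-year periods.
In years: 3.87789 / 2 = 1.93895 years.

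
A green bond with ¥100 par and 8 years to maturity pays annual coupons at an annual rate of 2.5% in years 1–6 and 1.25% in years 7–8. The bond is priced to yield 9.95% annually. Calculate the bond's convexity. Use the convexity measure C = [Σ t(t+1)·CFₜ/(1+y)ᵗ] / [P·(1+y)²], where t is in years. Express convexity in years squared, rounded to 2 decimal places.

With y = 0.0995:
  t   CF        PV=CF/(1+0.0995)^t    t·PV        t(t+1)·PV
  1         2.50         2.2738         2.2738           4.5475
  2         2.50         2.0680         4.1360          12.4080
  3         2.50         1.8809         5.6426          22.5702
  4         2.50         1.7106         6.8426          34.2128
  5         2.50         1.5558         7.7792          46.6751
  6         2.50         1.4150         8.4902          59.4317
  7         1.25         0.6435         4.5044          36.0356
  8       101.25        47.4060       379.2479       3,413.2308
  Σ                     58.9536       418.9166       3,629.1117
P = 58.9536.
Convexity = Σ t(t+1)·PV / [P·(1+y)²] = 3,629.1117 / (58.9536 × 1.208900) = 50.92131.

50.92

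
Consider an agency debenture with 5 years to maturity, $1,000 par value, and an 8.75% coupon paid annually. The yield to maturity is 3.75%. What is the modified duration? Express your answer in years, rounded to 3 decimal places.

Periodic yield y = 0.0375. First find Macaulay duration:
  t   CF        PV=CF/(1+0.0375)^t    t·PV
  1        87.50        84.3373        84.3373
  2        87.50        81.2890       162.5780
  3        87.50        78.3509       235.0526
  4        87.50        75.5189       302.0756
  5     1,087.50       904.6670     4,523.3349
  Σ                  1,224.1631     5,307.3784
P = 1,224.1631; Macaulay duration = 5,307.3784 / 1,224.1631 = 4.33552 years.
Modified duration = D_Mac / (1 + y) = 4.33552 / 1.0375 = 4.17881 years.

4.179 years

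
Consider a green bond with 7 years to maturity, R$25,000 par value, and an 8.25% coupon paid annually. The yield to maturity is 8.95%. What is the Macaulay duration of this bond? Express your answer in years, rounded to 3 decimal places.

5.560 years

Periodic yield y = 0.0895. Discount each cash flow and weight by its year:
  t   CF        PV=CF/(1+0.0895)^t    t·PV
  1     2,062.50     1,893.0702     1,893.0702
  2     2,062.50     1,737.5587     3,475.1174
  3     2,062.50     1,594.8221     4,784.4664
  4     2,062.50     1,463.8110     5,855.2442
  5     2,062.50     1,343.5622     6,717.8111
  6     2,062.50     1,233.1916     7,399.1495
  7    27,062.50    14,851.7377   103,962.1642
  Σ                 24,117.7536   134,087.0230
Price P = Σ PV = 24,117.7536.
Macaulay duration = Σ(t·PV) / P = 134,087.0230 / 24,117.7536 = 5.55968 years.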